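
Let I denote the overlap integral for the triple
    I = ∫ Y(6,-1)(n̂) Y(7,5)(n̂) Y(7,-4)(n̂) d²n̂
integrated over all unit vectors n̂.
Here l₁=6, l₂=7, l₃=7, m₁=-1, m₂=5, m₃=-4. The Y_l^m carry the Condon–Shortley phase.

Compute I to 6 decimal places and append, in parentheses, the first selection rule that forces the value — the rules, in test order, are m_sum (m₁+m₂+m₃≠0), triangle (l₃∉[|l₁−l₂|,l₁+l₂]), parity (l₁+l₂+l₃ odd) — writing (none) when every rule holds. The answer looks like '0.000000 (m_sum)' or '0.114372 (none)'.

Rules hold: Σm=0, L=20 even, 1≤7≤13.
N = 13·15·15 = 2925
Δ = 6!·6!·8!/21! = 1/2444321880
Racah Σ t=0..6: t=0:+1/2612736000 t=1:−1/20736000 t=2:+1/1658880 t=3:−1/746496 t=4:+1/1658880 t=5:−1/20736000 t=6:+1/2612736000 = -1/4354560
⇒ 3j(6 7 7; 0 0 0)² = 1000/138567, sgn +1
Racah Σ t=4..6: t=4:+1/69672960 t=5:−1/29030400 t=6:+1/124416000 = -1/82944000
⇒ 3j(6 7 7; -1 5 -4)² = 693/83980, sgn +1
4πI² = N·(3j₀)²·(3jₘ)² = 236250/1356277
I = +1·√(0.17419/4π) = 0.11773532
No selection rule forces the value: the integral is nonzero (none).

0.117735 (none)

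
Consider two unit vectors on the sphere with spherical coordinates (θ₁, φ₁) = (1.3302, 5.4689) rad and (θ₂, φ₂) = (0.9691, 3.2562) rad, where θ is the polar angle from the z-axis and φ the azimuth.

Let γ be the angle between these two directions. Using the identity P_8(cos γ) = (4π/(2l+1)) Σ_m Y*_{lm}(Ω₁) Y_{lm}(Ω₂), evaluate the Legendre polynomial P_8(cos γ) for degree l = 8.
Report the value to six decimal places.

Summing Y*_{l m}(θ₁,φ₁)·Y_{l m}(θ₂,φ₂) over m ∈ [−8, 8]; prefactor 4π/(2·8+1) = 0.739198:
  m=-8: (0.39712 - 0.09344j) × (0.06688 - 0.08726j) = 0.01841 - 0.04090j  (running Σ = 0.01841 - 0.04090j)
  m=-7: (0.33420 + 0.22048j) × (-0.20989 + 0.21709j) = -0.11801 + 0.02627j  (running Σ = -0.09960 - 0.01463j)
  m=-6: (-0.00808 - 0.04615j) × (0.34748 - 0.28542j) = -0.01598 - 0.01373j  (running Σ = -0.11558 - 0.02836j)
  m=-5: (0.21507 - 0.28828j) × (-0.26594 + 0.17160j) = -0.00773 + 0.11357j  (running Σ = -0.12331 + 0.08521j)
  m=-4: (0.07973 - 0.00925j) × (-0.09215 + 0.04548j) = -0.00693 + 0.00448j  (running Σ = -0.13024 + 0.08969j)
  m=-3: (-0.24079 - 0.20230j) × (0.34601 - 0.12389j) = -0.10838 - 0.04017j  (running Σ = -0.23861 + 0.04952j)
  m=-2: (-0.00771 - 0.13329j) × (-0.08608 + 0.02008j) = 0.00334 + 0.01132j  (running Σ = -0.23527 + 0.06084j)
  m=-1: (-0.19885 + 0.21069j) × (-0.32570 + 0.03749j) = 0.05687 - 0.07608j  (running Σ = -0.17841 - 0.01523j)
  m=0: (-0.14840 + 0.00000j) × (0.14022 + 0.00000j) = -0.02081 + 0.00000j  (running Σ = -0.19922 - 0.01523j)
  m=1: (0.19885 + 0.21069j) × (0.32570 + 0.03749j) = 0.05687 + 0.07608j  (running Σ = -0.14235 + 0.06084j)
  m=2: (-0.00771 + 0.13329j) × (-0.08608 - 0.02008j) = 0.00334 - 0.01132j  (running Σ = -0.13901 + 0.04952j)
  m=3: (0.24079 - 0.20230j) × (-0.34601 - 0.12389j) = -0.10838 + 0.04017j  (running Σ = -0.24739 + 0.08969j)
  m=4: (0.07973 + 0.00925j) × (-0.09215 - 0.04548j) = -0.00693 - 0.00448j  (running Σ = -0.25431 + 0.08521j)
  m=5: (-0.21507 - 0.28828j) × (0.26594 + 0.17160j) = -0.00773 - 0.11357j  (running Σ = -0.26204 - 0.02836j)
  m=6: (-0.00808 + 0.04615j) × (0.34748 + 0.28542j) = -0.01598 + 0.01373j  (running Σ = -0.27802 - 0.01463j)
  m=7: (-0.33420 + 0.22048j) × (0.20989 + 0.21709j) = -0.11801 - 0.02627j  (running Σ = -0.39603 - 0.04090j)
  m=8: (0.39712 + 0.09344j) × (0.06688 + 0.08726j) = 0.01841 + 0.04090j  (running Σ = -0.37762 + 0.00000j)
Σ over m = -0.37762 + 0.00000j; ×(4π/17) → -0.27914 + 0.00000j. Real part: -0.279137

-0.279137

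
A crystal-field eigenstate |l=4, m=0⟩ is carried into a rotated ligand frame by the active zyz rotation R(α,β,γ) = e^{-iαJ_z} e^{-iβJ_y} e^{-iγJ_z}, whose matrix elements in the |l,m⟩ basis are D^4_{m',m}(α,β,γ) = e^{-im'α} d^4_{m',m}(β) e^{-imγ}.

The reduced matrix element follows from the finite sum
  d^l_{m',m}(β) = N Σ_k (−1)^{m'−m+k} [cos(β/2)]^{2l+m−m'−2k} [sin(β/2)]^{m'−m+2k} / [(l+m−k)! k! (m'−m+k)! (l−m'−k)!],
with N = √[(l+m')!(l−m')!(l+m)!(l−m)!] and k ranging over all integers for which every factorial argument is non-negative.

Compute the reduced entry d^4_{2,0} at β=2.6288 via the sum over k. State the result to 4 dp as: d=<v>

d=0.4106

d^4_{2,0}(β=2.6288) via the finite sum:
With c≡cos(β/2)=0.253596 and s≡sin(β/2)=0.967310, N=[720·2·24·24]^{1/2}=910.735966
k∈{0,1,2} keeps every argument non-negative
  k=0: (−1)^2·910.7360/(96)·0.2536^6·0.9673^2 = +0.002361
  k=1: (−1)^3·910.7360/(36)·0.2536^4·0.9673^4 = -0.091606
  k=2: (−1)^4·910.7360/(96)·0.2536^2·0.9673^6 = +0.499806
d^4_{2,0}(2.6288) = +0.002361 -0.091606 +0.499806 = +0.410561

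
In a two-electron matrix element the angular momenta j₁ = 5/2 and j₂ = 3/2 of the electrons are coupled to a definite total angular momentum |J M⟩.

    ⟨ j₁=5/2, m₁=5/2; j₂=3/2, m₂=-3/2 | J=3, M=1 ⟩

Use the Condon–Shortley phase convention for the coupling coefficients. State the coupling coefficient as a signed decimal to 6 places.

+0.353553

triangle: 1!×4!×2!/8! = 48/40320
(j±m)!: 5!×0!×0!×3!×4!×2! = 34560
prefactor² = (2J+1)×Δ×N² = 288
  k=0: +1/(0!×1!×0!×0!×4!×2!) = 1/48
Σ = 1/48  ⇒  CG² = 288×(1/48)² = 1/8
CG = +√(1/8) = +0.353553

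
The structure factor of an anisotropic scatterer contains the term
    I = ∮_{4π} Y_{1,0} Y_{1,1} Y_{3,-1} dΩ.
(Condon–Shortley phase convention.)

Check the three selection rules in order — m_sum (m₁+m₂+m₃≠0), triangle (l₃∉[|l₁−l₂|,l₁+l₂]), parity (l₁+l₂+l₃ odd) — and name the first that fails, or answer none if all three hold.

triangle

azimuthal sum: 0 + 1 − 1 = 0  ✓
l₃ must lie in [0,2]; have l₃=3  ✗
L = 1 + 1 + 3 = 5 (odd)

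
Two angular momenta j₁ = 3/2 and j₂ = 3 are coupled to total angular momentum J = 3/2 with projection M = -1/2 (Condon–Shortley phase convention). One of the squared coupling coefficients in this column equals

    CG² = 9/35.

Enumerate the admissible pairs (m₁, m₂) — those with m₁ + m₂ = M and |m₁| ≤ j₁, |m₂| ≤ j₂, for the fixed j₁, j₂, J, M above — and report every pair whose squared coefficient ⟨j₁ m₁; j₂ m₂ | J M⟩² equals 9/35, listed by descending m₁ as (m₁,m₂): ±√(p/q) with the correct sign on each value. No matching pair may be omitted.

Admissible pairs with m₁+m₂ = M = -1/2: (-3/2,1), (-1/2,0), (1/2,-1), (3/2,-2)
  (m₁,m₂)=(3/2,-2): CG² = 2/7, CG = +√(2/7)
  (m₁,m₂)=(1/2,-1): CG² = 12/35, CG = −√(12/35)
  (m₁,m₂)=(-1/2,0): CG² = 9/35, CG = +√(9/35)   ← matches the target
  (m₁,m₂)=(-3/2,1): CG² = 4/35, CG = −√(4/35)
Pairs with CG² = 9/35: (-1/2,0): +√(9/35)

(-1/2,0): +√(9/35)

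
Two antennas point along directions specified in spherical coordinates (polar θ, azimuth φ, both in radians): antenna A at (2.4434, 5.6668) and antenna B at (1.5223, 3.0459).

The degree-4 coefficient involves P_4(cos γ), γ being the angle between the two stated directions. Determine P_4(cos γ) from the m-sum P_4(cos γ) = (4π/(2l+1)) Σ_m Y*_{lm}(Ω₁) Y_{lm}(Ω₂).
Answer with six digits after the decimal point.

-0.403572

Term-by-term m-sum for l=4 (normalisation 4π/9 = 1.396263):
  term(m=-4) = -0.016306-0.029017i   from Y*(Ω₁)=-0.058947-0.047285i, Y(Ω₂)=+0.408581+0.164506i
  term(m=-3) = +0.000134-0.015399i   from Y*(Ω₁)=+0.069985+0.244890i, Y(Ω₂)=-0.057989-0.017120i
  term(m=-2) = -0.071208+0.121697i   from Y*(Ω₁)=+0.142450-0.405243i, Y(Ω₂)=-0.322254-0.062439i
  term(m=-1) = -0.015294+0.008771i   from Y*(Ω₁)=-0.210490+0.149125i, Y(Ω₂)=+0.068032+0.006530i
  term(m=+0) = -0.083690-0.000000i   from Y*(Ω₁)=-0.270039-0.000000i, Y(Ω₂)=+0.309919+0.000000i
  term(m=+1) = -0.015294-0.008771i   from Y*(Ω₁)=+0.210490+0.149125i, Y(Ω₂)=-0.068032+0.006530i
  term(m=+2) = -0.071208-0.121697i   from Y*(Ω₁)=+0.142450+0.405243i, Y(Ω₂)=-0.322254+0.062439i
  term(m=+3) = +0.000134+0.015399i   from Y*(Ω₁)=-0.069985+0.244890i, Y(Ω₂)=+0.057989-0.017120i
  term(m=+4) = -0.016306+0.029017i   from Y*(Ω₁)=-0.058947+0.047285i, Y(Ω₂)=+0.408581-0.164506i
Total Σ_m = -0.289037+0.000000i. Multiply by 1.396263: -0.403572+0.000000i. P_4(cos γ) = -0.403572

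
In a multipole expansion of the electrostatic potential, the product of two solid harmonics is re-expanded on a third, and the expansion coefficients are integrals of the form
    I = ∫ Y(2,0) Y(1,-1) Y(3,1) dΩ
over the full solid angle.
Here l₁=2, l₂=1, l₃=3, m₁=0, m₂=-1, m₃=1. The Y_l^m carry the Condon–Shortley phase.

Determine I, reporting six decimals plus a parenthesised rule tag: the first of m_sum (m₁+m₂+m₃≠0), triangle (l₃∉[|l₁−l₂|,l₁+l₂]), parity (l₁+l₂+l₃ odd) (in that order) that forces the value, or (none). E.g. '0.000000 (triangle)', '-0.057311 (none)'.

Checks pass: Σm=0; 6 even; l₃=3∈[1,3].
(2·2+1)(2·1+1)(2·3+1) = 105
Δ: 0! 4! 2! / 7! → 1/105
sum: t=0:+1/4 = 1/4
3j²(2 1 3; 0 0 0) = Δ·Π!·Σ² = 3/35  (sign -1)
sum: t=0:+1/8 = 1/8
3j²(2 1 3; 0 -1 1) = Δ·Π!·Σ² = 2/35  (sign +1)
combine: 4πI² = 105·3/35·2/35 = 18/35
take √, sign -1: I = -0.20230066
No selection rule forces the value: the integral is nonzero (none).

-0.202301 (none)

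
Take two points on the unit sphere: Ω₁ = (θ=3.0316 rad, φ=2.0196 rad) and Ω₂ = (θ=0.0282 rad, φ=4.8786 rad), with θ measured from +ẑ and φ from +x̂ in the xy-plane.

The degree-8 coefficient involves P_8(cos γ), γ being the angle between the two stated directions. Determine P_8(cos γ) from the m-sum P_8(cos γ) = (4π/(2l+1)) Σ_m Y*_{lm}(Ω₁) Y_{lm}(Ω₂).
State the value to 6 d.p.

0.878963

Term-by-term m-sum for l=8 (normalisation 4π/17 = 0.739198):
  [-8]  conj(Y_{8,-8})(Ω₁) = -0.00000 - 0.00000j ; Y_{8,-8}(Ω₂) = 0.00000 - 0.00000j ; Δ = -0.00000 + 0.00000j
  [-7]  conj(Y_{8,-7})(Ω₁) = 0.00000 - 0.00000j ; Y_{8,-7}(Ω₂) = -0.00000 - 0.00000j ; Δ = -0.00000 + 0.00000j
  [-6]  conj(Y_{8,-6})(Ω₁) = 0.00001 - 0.00000j ; Y_{8,-6}(Ω₂) = -0.00000 + 0.00000j ; Δ = -0.00000 + 0.00000j
  [-5]  conj(Y_{8,-5})(Ω₁) = 0.00012 + 0.00009j ; Y_{8,-5}(Ω₂) = 0.00000 + 0.00000j ; Δ = 0.00000 + 0.00000j
  [-4]  conj(Y_{8,-4})(Ω₁) = -0.00042 + 0.00186j ; Y_{8,-4}(Ω₂) = 0.00001 - 0.00001j ; Δ = 0.00000 + 0.00000j
  [-3]  conj(Y_{8,-3})(Ω₁) = -0.01722 + 0.00393j ; Y_{8,-3}(Ω₂) = -0.00015 - 0.00027j ; Δ = 0.00000 + 0.00000j
  [-2]  conj(Y_{8,-2})(Ω₁) = -0.07250 - 0.09092j ; Y_{8,-2}(Ω₂) = -0.00772 + 0.00267j ; Δ = 0.00080 + 0.00051j
  [-1]  conj(Y_{8,-1})(Ω₁) = 0.21099 - 0.43811j ; Y_{8,-1}(Ω₂) = 0.02286 + 0.13627j ; Δ = 0.06452 + 0.01874j
  [+0]  conj(Y_{8,0})(Ω₁) = 0.92316 + 0.00000j ; Y_{8,0}(Ω₂) = 1.14652 + 0.00000j ; Δ = 1.05842 + 0.00000j
  [+1]  conj(Y_{8,1})(Ω₁) = -0.21099 - 0.43811j ; Y_{8,1}(Ω₂) = -0.02286 + 0.13627j ; Δ = 0.06452 - 0.01874j
  [+2]  conj(Y_{8,2})(Ω₁) = -0.07250 + 0.09092j ; Y_{8,2}(Ω₂) = -0.00772 - 0.00267j ; Δ = 0.00080 - 0.00051j
  [+3]  conj(Y_{8,3})(Ω₁) = 0.01722 + 0.00393j ; Y_{8,3}(Ω₂) = 0.00015 - 0.00027j ; Δ = 0.00000 - 0.00000j
  [+4]  conj(Y_{8,4})(Ω₁) = -0.00042 - 0.00186j ; Y_{8,4}(Ω₂) = 0.00001 + 0.00001j ; Δ = 0.00000 - 0.00000j
  [+5]  conj(Y_{8,5})(Ω₁) = -0.00012 + 0.00009j ; Y_{8,5}(Ω₂) = -0.00000 + 0.00000j ; Δ = 0.00000 - 0.00000j
  [+6]  conj(Y_{8,6})(Ω₁) = 0.00001 + 0.00000j ; Y_{8,6}(Ω₂) = -0.00000 - 0.00000j ; Δ = -0.00000 - 0.00000j
  [+7]  conj(Y_{8,7})(Ω₁) = -0.00000 - 0.00000j ; Y_{8,7}(Ω₂) = 0.00000 - 0.00000j ; Δ = -0.00000 - 0.00000j
  [+8]  conj(Y_{8,8})(Ω₁) = -0.00000 + 0.00000j ; Y_{8,8}(Ω₂) = 0.00000 + 0.00000j ; Δ = -0.00000 - 0.00000j
Σ over m = 1.18908 + 0.00000j; ×(4π/17) → 0.87896 + 0.00000j. Real part: 0.878963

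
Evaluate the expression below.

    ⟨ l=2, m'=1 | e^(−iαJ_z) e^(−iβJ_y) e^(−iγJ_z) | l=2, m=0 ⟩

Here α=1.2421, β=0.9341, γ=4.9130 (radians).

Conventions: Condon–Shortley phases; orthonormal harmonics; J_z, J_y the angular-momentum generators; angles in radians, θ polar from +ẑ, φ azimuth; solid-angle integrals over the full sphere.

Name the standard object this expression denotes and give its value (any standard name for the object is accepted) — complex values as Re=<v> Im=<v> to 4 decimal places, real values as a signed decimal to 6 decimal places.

Wigner D-matrix element, Re=-0.1890 Im=0.5541

This is a Wigner D-matrix element — the rotation-matrix element ⟨l m'| R(α,β,γ) |l m⟩ in the angular-momentum basis.
First d^2_{1,0}(β=0.9341), then the phase factors e^{-i(1)α} and e^{-i(0)γ}:
c=cos(0.934100/2)=0.892900, s=sin(0.934100/2)=0.450254; N=√[6·1·2·2]=4.898979
k∈{0,1} keeps every argument non-negative
  k=0: (−1)^1·4.8990/(2)·0.8929^3·0.4503^1 = -0.785132
  k=1: (−1)^2·4.8990/(2)·0.8929^1·0.4503^3 = +0.199642
d^2_{1,0}(0.9341) = -0.785132 +0.199642 = -0.585490
Attach z-rotation phases: D = e^{-i(1)(1.2421)}·(-0.585490)·e^{-i(0)(4.9130)} = -0.189002+0.554145i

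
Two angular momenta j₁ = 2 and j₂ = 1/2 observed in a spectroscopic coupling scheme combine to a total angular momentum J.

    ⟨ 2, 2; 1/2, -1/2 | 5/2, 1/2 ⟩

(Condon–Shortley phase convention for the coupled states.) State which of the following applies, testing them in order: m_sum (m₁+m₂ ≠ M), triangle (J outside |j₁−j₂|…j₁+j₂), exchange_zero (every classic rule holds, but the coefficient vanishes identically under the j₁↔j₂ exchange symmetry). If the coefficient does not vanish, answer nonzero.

m_sum

m-sum: m₁+m₂ = 2+(-1/2) = 3/2, M = 1/2  ✗ ⇒ coefficient is 0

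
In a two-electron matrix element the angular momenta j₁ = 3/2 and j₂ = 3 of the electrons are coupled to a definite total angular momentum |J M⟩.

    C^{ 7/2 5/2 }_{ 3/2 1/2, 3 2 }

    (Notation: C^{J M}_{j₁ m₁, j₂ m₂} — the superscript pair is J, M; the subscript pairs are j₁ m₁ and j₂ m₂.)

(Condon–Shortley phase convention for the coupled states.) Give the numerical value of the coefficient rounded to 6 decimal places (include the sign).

-0.377964  (= −√(1/7))

√[8·1!2!5!/9! · 2!1!5!1!6!1!] = √(6400/7)
  +(−1)^0/∏(0,1,1,5,1,0)! = 1/120  (running 1/120)
  +(−1)^1/∏(1,0,0,4,2,1)! = -1/48  (running -1/80)
⟨..|..⟩ = √(6400/7)·(-1/80) = -0.377964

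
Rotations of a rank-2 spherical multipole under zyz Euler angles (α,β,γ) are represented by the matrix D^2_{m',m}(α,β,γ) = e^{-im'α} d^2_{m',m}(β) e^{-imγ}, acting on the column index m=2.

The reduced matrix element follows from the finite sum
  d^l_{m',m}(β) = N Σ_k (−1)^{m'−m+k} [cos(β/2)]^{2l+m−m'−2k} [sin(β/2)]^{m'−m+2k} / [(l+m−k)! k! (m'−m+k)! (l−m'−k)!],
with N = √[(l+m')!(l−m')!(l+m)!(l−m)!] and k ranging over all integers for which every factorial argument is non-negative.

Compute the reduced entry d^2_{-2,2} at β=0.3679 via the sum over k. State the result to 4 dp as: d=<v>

d=0.0011

d^2_{-2,2}(β=0.3679) via the finite sum:
Half-angle: c=0.983129, s=0.182914. N=√(1·24·24·1)=24.000000
Admissible k: 4..4 (factorial args all ≥0)
  k=4: (−1)^0·24.0000/(24)·0.9831^0·0.1829^4 = +0.001119
d^2_{-2,2}(0.3679) = +0.001119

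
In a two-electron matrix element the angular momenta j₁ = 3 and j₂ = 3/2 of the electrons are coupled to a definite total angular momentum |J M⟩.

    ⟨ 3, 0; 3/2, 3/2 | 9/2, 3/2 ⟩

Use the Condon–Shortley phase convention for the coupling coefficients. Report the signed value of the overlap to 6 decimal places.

+0.487950

j₁+j₂−J=0  J+j₁−j₂=6  J−j₁+j₂=3  j₁+j₂+J+1=10
(j₁±m₁, j₂±m₂, J±M) = (3,3,3,0,6,3)
P² = 77760/7
sum k=0..0:
  [0] +1/216 = 1/216
S = 1/216
C² = P²·S² = 5/21 ; C = +0.487950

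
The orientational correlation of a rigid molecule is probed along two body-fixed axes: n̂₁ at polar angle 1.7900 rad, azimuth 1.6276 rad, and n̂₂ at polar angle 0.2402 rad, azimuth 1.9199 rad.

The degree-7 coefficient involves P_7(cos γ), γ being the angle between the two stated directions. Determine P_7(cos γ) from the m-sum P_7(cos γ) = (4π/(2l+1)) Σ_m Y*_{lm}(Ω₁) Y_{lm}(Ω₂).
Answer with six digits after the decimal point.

-0.024354

Expand P_7 via completeness: Σ_{m} conj(Y_{7,m}) at Ω₁ times Y_{7,m} at Ω₂ —
  m=-7: (+0.163434-0.389132i) × (+0.000014-0.000017i) = -0.000004-0.000008i  (running Σ = -0.000004-0.000008i)
  m=-6: (+0.331584+0.117600i) × (+0.000165+0.000285i) = +0.000021+0.000114i  (running Σ = +0.000017+0.000106i)
  m=-5: (+0.035097-0.120231i) × (-0.003101+0.000547i) = -0.000043+0.000392i  (running Σ = -0.000026+0.000498i)
  m=-4: (+0.336615+0.077828i) × (+0.003670-0.020830i) = +0.002856-0.006726i  (running Σ = +0.002830-0.006228i)
  m=-3: (+0.003470-0.020165i) × (+0.087733+0.050640i) = +0.001326-0.001593i  (running Σ = +0.004156-0.007822i)
  m=-2: (+0.325857+0.037180i) × (-0.253620+0.212845i) = -0.090558+0.059928i  (running Σ = -0.086402+0.052106i)
  m=-1: (-0.001140+0.020051i) × (-0.218355-0.599854i) = +0.012276-0.003694i  (running Σ = -0.074125+0.048412i)
  m=0: (+0.320866-0.000000i) × (+0.371434+0.000000i) = +0.119180+0.000000i  (running Σ = +0.045055+0.048412i)
  m=1: (+0.001140+0.020051i) × (+0.218355-0.599854i) = +0.012276+0.003694i  (running Σ = +0.057332+0.052106i)
  m=2: (+0.325857-0.037180i) × (-0.253620-0.212845i) = -0.090558-0.059928i  (running Σ = -0.033226-0.007822i)
  m=3: (-0.003470-0.020165i) × (-0.087733+0.050640i) = +0.001326+0.001593i  (running Σ = -0.031900-0.006228i)
  m=4: (+0.336615-0.077828i) × (+0.003670+0.020830i) = +0.002856+0.006726i  (running Σ = -0.029044+0.000498i)
  m=5: (-0.035097-0.120231i) × (+0.003101+0.000547i) = -0.000043-0.000392i  (running Σ = -0.029087+0.000106i)
  m=6: (+0.331584-0.117600i) × (+0.000165-0.000285i) = +0.000021-0.000114i  (running Σ = -0.029066-0.000008i)
  m=7: (-0.163434-0.389132i) × (-0.000014-0.000017i) = -0.000004+0.000008i  (running Σ = -0.029070+0.000000i)
Accumulated sum -0.029070+0.000000i; after 4π/(2l+1) scaling, -0.024354+0.000000i ⇒ P_7 = -0.024354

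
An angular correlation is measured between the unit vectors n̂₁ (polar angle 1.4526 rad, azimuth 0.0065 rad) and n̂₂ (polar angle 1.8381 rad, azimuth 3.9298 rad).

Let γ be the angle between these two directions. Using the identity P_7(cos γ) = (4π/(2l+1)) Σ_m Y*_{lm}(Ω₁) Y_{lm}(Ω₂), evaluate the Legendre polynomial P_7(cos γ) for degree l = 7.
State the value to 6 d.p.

-0.114310

Addition theorem: P_7(cos γ) = (4π/15) Σ_m Y*_{lm}(Ω₁) Y_{lm}(Ω₂), m = −7…7:
  m=-7: (0.475630, 0.021656) × (-0.279858, -0.269062) = (-0.127282, -0.134035)  (running Σ = (-0.127282, -0.134035))
  m=-6: (0.211391, 0.008248) × (-0.006705, -0.397745) = (0.001863, -0.084135)  (running Σ = (-0.125418, -0.218170))
  m=-5: (-0.290104, -0.009432) × (-0.019864, 0.020430) = (0.005955, -0.005739)  (running Σ = (-0.119463, -0.223909))
  m=-4: (-0.237151, -0.006167) × (-0.351050, 0.003945) = (0.083276, 0.001230)  (running Σ = (-0.036187, -0.222680))
  m=-3: (0.228529, 0.004457) × (-0.064301, -0.063227) = (-0.014413, -0.014736)  (running Σ = (-0.050600, -0.237415))
  m=-2: (0.245553, 0.003192) × (0.001733, 0.308374) = (-0.000559, 0.075728)  (running Σ = (-0.051159, -0.161687))
  m=-1: (-0.204066, -0.001326) × (-0.093601, 0.094128) = (0.019226, -0.019084)  (running Σ = (-0.031933, -0.180772))
  m=0: (-0.247625, -0.000000) × (0.293107, 0.000000) = (-0.072581, -0.000000)  (running Σ = (-0.104514, -0.180772))
  m=1: (0.204066, -0.001326) × (0.093601, 0.094128) = (0.019226, 0.019084)  (running Σ = (-0.085289, -0.161687))
  m=2: (0.245553, -0.003192) × (0.001733, -0.308374) = (-0.000559, -0.075728)  (running Σ = (-0.085848, -0.237415))
  m=3: (-0.228529, 0.004457) × (0.064301, -0.063227) = (-0.014413, 0.014736)  (running Σ = (-0.100261, -0.222680))
  m=4: (-0.237151, 0.006167) × (-0.351050, -0.003945) = (0.083276, -0.001230)  (running Σ = (-0.016984, -0.223909))
  m=5: (0.290104, -0.009432) × (0.019864, 0.020430) = (0.005955, 0.005739)  (running Σ = (-0.011029, -0.218170))
  m=6: (0.211391, -0.008248) × (-0.006705, 0.397745) = (0.001863, 0.084135)  (running Σ = (-0.009166, -0.134035))
  m=7: (-0.475630, 0.021656) × (0.279858, -0.269062) = (-0.127282, 0.134035)  (running Σ = (-0.136448, 0.000000))
Total Σ_m = (-0.136448, 0.000000). Multiply by 0.837758: (-0.114310, 0.000000). P_7(cos γ) = -0.114310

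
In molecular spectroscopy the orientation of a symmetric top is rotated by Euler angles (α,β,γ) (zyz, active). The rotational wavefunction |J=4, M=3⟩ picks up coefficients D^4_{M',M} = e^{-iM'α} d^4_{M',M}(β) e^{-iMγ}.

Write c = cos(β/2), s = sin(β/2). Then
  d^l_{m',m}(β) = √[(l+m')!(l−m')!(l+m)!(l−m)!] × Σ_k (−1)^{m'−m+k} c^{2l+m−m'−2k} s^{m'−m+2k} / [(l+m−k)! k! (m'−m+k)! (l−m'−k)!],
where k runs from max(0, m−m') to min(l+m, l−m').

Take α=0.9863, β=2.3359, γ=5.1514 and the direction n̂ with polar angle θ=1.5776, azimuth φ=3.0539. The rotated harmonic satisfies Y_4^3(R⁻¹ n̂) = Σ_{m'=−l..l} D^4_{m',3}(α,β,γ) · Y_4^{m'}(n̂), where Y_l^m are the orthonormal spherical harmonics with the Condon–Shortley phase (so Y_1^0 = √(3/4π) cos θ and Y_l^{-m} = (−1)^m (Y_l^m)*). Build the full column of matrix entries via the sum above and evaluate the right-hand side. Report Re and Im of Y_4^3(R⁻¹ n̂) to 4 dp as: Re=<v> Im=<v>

Re=0.2628 Im=0.2362

Need the full column D^4_{m',3} for m'=−4..4 at α=0.9863, β=2.3359, γ=5.1514.
cos(β/2)=0.392038, sin(β/2)=0.919949
d^4_{-4,3}: single k=7 term ⇒ +0.618329;  D = +0.303701+0.538606i
d^4_{-3,3}: k∈[6..7] ⇒ +0.652135 -0.512991 = +0.139144;  D = +0.138793+0.009881i
d^4_{-2,3}: k∈[5..6] ⇒ +0.445645 -0.817972 = -0.372326;  D = -0.226973+0.295144i
d^4_{-1,3}: k∈[4..5] ⇒ +0.223814 -0.739451 = -0.515637;  D = +0.167446+0.487692i
d^4_{0,3}: k∈[3..4] ⇒ +0.085310 -0.469752 = -0.384442;  D = +0.372130+0.096514i
d^4_{1,3}: k∈[2..3] ⇒ +0.024388 -0.223814 = -0.199427;  D = +0.148270-0.133368i
d^4_{2,3}: k∈[1..2] ⇒ +0.004899 -0.080932 = -0.076033;  D = -0.011215-0.075201i
d^4_{3,3}: k∈[0..1] ⇒ +0.000558 -0.021508 = -0.020950;  D = -0.018986-0.008856i
d^4_{4,3}: single k=0 term ⇒ -0.003703;  D = -0.003158+0.001935i
Y_4^{m'}(θ=1.5776,φ=3.0539) and Σ D·Y over m':
  (+0.3037+0.5386i)·(+0.4155+0.1520i)  (+0.1388+0.0099i)·(+0.0082+0.0022i)  (-0.2270+0.2951i)·(-0.3293-0.0583i)  (+0.1674+0.4877i)·(-0.0096-0.0008i)  (+0.3721+0.0965i)·(+0.3172+0.0000i)  (+0.1483-0.1334i)·(+0.0096-0.0008i)  (-0.0112-0.0752i)·(-0.3293+0.0583i)  (-0.0190-0.0089i)·(-0.0082+0.0022i)  (-0.0032+0.0019i)·(+0.4155-0.1520i)
Y_4^3(R⁻¹ n̂) = +0.262780+0.236241i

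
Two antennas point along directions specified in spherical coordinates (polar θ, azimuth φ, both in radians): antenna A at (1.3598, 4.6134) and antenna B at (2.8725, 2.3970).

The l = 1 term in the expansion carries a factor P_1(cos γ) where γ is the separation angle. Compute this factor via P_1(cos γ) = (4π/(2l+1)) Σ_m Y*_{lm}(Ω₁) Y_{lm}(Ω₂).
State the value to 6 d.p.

-0.358311

Addition theorem: P_1(cos γ) = (4π/3) Σ_m Y*_{lm}(Ω₁) Y_{lm}(Ω₂), m = −1…1:
  [-1]  conj(Y_{1,-1})(Ω₁) = -0.033387-0.336178i ; Y_{1,-1}(Ω₂) = -0.067545-0.062246i ; Δ = -0.018670+0.024785i
  [+0]  conj(Y_{1,0})(Ω₁) = +0.102330-0.000000i ; Y_{1,0}(Ω₂) = -0.471019+0.000000i ; Δ = -0.048199+0.000000i
  [+1]  conj(Y_{1,1})(Ω₁) = +0.033387-0.336178i ; Y_{1,1}(Ω₂) = +0.067545-0.062246i ; Δ = -0.018670-0.024785i
Total Σ_m = -0.085540+0.000000i. Multiply by 4.188790: -0.358311+0.000000i. P_1(cos γ) = -0.358311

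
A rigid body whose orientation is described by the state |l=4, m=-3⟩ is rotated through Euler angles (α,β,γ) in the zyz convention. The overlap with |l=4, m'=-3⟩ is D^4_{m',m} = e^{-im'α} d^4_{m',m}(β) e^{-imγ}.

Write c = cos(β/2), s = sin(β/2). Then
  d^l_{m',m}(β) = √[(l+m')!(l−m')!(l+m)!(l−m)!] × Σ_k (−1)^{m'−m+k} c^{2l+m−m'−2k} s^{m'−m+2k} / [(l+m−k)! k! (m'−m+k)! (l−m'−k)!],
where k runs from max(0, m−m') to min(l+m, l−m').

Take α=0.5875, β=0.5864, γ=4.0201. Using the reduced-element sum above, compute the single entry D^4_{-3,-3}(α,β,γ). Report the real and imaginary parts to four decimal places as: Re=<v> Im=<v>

D^4_{-3,-3}(0.5875,0.5864,4.0201) = e^{-i·-3·0.5875}·d^4_{-3,-3}(0.5864)·e^{-i·-3·4.0201}. Compute d first:
Half-angle: c=0.957324, s=0.289017. N=√(1·5040·1·5040)=5040.000000
Admissible k: 0..1 (factorial args all ≥0)
  k=0: (−1)^0·5040.0000/(5040)·0.9573^8·0.2890^0 = +0.705458
  k=1: (−1)^1·5040.0000/(720)·0.9573^6·0.2890^2 = -0.450089
d^4_{-3,-3}(0.5864) = +0.705458 -0.450089 = +0.255369
D = (-0.190532+0.981681i)·(+0.255369)·(+0.874656-0.484744i) = +0.078964+0.242854i

Re=0.0790 Im=0.2429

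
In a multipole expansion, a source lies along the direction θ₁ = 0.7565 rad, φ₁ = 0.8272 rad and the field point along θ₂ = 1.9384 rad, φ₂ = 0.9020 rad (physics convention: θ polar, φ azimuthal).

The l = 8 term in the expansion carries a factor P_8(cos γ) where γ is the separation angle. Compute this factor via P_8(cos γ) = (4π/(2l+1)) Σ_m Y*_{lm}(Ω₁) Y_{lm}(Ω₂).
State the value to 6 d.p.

Term-by-term m-sum for l=8 (normalisation 4π/17 = 0.739198):
  term(m=-8) = (0.006219, -0.004240)   from Y*(Ω₁)=(0.023985, 0.008334), Y(Ω₂)=(0.176551, -0.238129)
  term(m=-7) = (-0.042557, 0.024570)   from Y*(Ω₁)=(0.094808, -0.050909), Y(Ω₂)=(-0.456427, 0.014069)
  term(m=-6) = (0.057290, -0.027589)   from Y*(Ω₁)=(0.067729, -0.264355), Y(Ω₂)=(0.150040, 0.178275)
  term(m=-5) = (0.090925, -0.035685)   from Y*(Ω₁)=(-0.242216, -0.372629), Y(Ω₂)=(-0.044178, 0.215292)
  term(m=-4) = (-0.127328, 0.039276)   from Y*(Ω₁)=(-0.402069, -0.067862), Y(Ω₂)=(0.291880, -0.146948)
  term(m=-3) = (-0.002361, 0.000539)   from Y*(Ω₁)=(-0.025639, 0.019898), Y(Ω₂)=(0.067659, 0.031489)
  term(m=-2) = (-0.119584, 0.018024)   from Y*(Ω₁)=(0.030345, -0.362114), Y(Ω₂)=(-0.076909, -0.323793)
  term(m=-1) = (-0.002406, 0.000180)   from Y*(Ω₁)=(-0.145939, -0.158680), Y(Ω₂)=(0.006938, -0.008779)
  term(m=+0) = (-0.100217, 0.000000)   from Y*(Ω₁)=(0.304462, -0.000000), Y(Ω₂)=(-0.329163, 0.000000)
  term(m=+1) = (-0.002406, -0.000180)   from Y*(Ω₁)=(0.145939, -0.158680), Y(Ω₂)=(-0.006938, -0.008779)
  term(m=+2) = (-0.119584, -0.018024)   from Y*(Ω₁)=(0.030345, 0.362114), Y(Ω₂)=(-0.076909, 0.323793)
  term(m=+3) = (-0.002361, -0.000539)   from Y*(Ω₁)=(0.025639, 0.019898), Y(Ω₂)=(-0.067659, 0.031489)
  term(m=+4) = (-0.127328, -0.039276)   from Y*(Ω₁)=(-0.402069, 0.067862), Y(Ω₂)=(0.291880, 0.146948)
  term(m=+5) = (0.090925, 0.035685)   from Y*(Ω₁)=(0.242216, -0.372629), Y(Ω₂)=(0.044178, 0.215292)
  term(m=+6) = (0.057290, 0.027589)   from Y*(Ω₁)=(0.067729, 0.264355), Y(Ω₂)=(0.150040, -0.178275)
  term(m=+7) = (-0.042557, -0.024570)   from Y*(Ω₁)=(-0.094808, -0.050909), Y(Ω₂)=(0.456427, 0.014069)
  term(m=+8) = (0.006219, 0.004240)   from Y*(Ω₁)=(0.023985, -0.008334), Y(Ω₂)=(0.176551, 0.238129)
Σ over m = (-0.379821, 0.000000); ×(4π/17) → (-0.280763, 0.000000). Real part: -0.280763

-0.280763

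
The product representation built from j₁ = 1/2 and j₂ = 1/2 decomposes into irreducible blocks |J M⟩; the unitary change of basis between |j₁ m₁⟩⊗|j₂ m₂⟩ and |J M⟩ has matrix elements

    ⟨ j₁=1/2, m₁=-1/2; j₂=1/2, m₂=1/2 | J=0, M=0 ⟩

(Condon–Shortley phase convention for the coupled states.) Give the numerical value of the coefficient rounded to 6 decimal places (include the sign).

√[1·1!0!0!/2! · 0!1!1!0!0!0!] = √(1/2)
  +(−1)^1/∏(1,0,0,0,0,0)! = -1  (running -1)
⟨..|..⟩ = √(1/2)·(-1) = -0.707107

−√(1/2) = -0.707107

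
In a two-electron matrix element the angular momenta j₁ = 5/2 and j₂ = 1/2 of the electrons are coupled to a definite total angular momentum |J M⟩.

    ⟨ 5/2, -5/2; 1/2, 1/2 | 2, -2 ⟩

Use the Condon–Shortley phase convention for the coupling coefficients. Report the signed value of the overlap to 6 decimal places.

triangle: 1!·4!·0!/6! = 24/720
(j±m)!: 0!·5!·1!·0!·0!·4! = 2880
prefactor² = (2J+1)·Δ·N² = 480
  k=1: −1/(1!·0!·4!·0!·0!·0!) = -1/24
Σ = -1/24  ⇒  CG² = 480·(-1/24)² = 5/6
CG = −√(5/6) = -0.912871

-0.912871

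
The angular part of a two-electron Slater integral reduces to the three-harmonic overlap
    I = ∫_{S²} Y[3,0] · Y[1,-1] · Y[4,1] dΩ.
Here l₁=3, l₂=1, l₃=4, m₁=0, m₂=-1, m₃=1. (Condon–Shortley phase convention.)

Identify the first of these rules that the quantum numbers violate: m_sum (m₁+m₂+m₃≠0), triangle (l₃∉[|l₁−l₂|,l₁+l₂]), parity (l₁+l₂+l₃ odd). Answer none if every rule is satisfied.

none

m₁+m₂+m₃ = 0 − 1 + 1 = 0  ✓
triangle: |3−1|=2 ≤ l₃=4 ≤ 3+1=4  ✓
parity: l₁+l₂+l₃ = 8 is even  ✓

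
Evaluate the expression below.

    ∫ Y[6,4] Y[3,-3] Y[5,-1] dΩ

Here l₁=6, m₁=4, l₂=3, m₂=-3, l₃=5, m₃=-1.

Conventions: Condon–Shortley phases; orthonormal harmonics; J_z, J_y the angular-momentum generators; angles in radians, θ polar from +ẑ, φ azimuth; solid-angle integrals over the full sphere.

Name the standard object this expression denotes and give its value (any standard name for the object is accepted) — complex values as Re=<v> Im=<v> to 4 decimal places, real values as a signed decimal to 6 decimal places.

Gaunt coefficient, -0.190675

This is a Gaunt coefficient — the integral of a triple product of spherical harmonics over the sphere.
m-sum 0 ✓  L=14 even ✓  3≤5≤9 ✓
Π(2lᵢ+1) = 13×7×11 = 1001
triangle coeff Δ(6,3,5) = 1/675675
Σ_t [1,3]: t=1:−1/8640 t=2:+1/2304 t=3:−1/8640 = 7/34560
(3j)²=7/429 [(6 3 5; 0 0 0)], sign=-1
Σ_t [0,0]: t=0:+1/69120 = 1/69120
(3j)²=4/143 [(6 3 5; 4 -3 -1)], sign=+1
⇒ 4πI² = 196/429
I = (-1)√(196/429/(4π)) = -0.19067531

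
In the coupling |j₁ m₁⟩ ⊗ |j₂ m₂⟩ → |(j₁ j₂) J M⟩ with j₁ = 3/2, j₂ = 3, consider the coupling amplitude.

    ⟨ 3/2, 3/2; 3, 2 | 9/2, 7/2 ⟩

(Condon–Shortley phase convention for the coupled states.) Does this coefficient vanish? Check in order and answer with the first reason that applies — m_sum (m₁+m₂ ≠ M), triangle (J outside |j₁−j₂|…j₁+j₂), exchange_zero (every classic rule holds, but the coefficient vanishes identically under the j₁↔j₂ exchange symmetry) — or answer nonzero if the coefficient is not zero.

m-sum: m₁+m₂ = 3/2+2 = 7/2, M = 7/2  ✓
triangle: |j₁−j₂| = 3/2 ≤ J = 9/2 ≤ j₁+j₂ = 9/2  ✓
exchange: j₁≠j₂ or m₁≠m₂ — the exchange symmetry imposes no constraint here
value check: CG = +√(2/3) = +0.816497 ≠ 0

nonzero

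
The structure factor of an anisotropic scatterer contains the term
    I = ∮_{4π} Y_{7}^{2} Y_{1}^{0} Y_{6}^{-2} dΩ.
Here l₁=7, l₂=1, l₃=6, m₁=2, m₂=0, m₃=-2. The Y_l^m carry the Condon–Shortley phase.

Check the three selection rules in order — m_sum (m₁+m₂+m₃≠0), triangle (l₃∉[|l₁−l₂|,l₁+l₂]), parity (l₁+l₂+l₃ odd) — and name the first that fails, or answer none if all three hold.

m₁+m₂+m₃ = 2 + 0 − 2 = 0  ✓
triangle: |7−1|=6 ≤ l₃=6 ≤ 7+1=8  ✓
parity: l₁+l₂+l₃ = 14 is even  ✓

none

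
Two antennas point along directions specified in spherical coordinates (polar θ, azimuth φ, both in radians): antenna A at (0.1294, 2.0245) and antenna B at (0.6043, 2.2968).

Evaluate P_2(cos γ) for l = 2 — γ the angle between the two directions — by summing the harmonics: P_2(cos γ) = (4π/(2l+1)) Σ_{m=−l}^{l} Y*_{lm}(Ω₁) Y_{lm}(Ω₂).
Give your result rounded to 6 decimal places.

Expand P_2 via completeness: Σ_{m} conj(Y_{2,m}) at Ω₁ times Y_{2,m} at Ω₂ —
  [-2]  conj(Y_{2,-2})(Ω₁) = (-0.003961, -0.005068) ; Y_{2,-2}(Ω₂) = (-0.014779, 0.123824) ; Δ = (0.000686, -0.000416)
  [-1]  conj(Y_{2,-1})(Ω₁) = (-0.043328, 0.088854) ; Y_{2,-1}(Ω₂) = (-0.239804, -0.270127) ; Δ = (0.034392, -0.009604)
  [+0]  conj(Y_{2,0})(Ω₁) = (0.615028, -0.000000) ; Y_{2,0}(Ω₂) = (0.325324, 0.000000) ; Δ = (0.200084, 0.000000)
  [+1]  conj(Y_{2,1})(Ω₁) = (0.043328, 0.088854) ; Y_{2,1}(Ω₂) = (0.239804, -0.270127) ; Δ = (0.034392, 0.009604)
  [+2]  conj(Y_{2,2})(Ω₁) = (-0.003961, 0.005068) ; Y_{2,2}(Ω₂) = (-0.014779, -0.123824) ; Δ = (0.000686, 0.000416)
Σ over m = (0.270240, -0.000000); ×(4π/5) → (0.679188, -0.000000). Real part: 0.679188

0.679188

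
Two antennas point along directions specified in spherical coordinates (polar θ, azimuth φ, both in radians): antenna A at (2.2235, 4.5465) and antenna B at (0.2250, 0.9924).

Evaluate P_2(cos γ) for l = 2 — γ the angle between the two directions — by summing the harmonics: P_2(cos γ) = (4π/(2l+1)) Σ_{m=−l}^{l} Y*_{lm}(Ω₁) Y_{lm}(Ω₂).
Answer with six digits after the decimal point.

Term-by-term m-sum for l=2 (normalisation 4π/5 = 2.513274):
  [-2]  conj(Y_{2,-2})(Ω₁) = (-0.230499, 0.079410) ; Y_{2,-2}(Ω₂) = (-0.007735, -0.017603) ; Δ = (0.003181, 0.003443)
  [-1]  conj(Y_{2,-1})(Ω₁) = (0.061552, 0.367634) ; Y_{2,-1}(Ω₂) = (0.091851, -0.140687) ; Δ = (0.057375, 0.025108)
  [+0]  conj(Y_{2,0})(Ω₁) = (0.033612, -0.000000) ; Y_{2,0}(Ω₂) = (0.583686, 0.000000) ; Δ = (0.019619, 0.000000)
  [+1]  conj(Y_{2,1})(Ω₁) = (-0.061552, 0.367634) ; Y_{2,1}(Ω₂) = (-0.091851, -0.140687) ; Δ = (0.057375, -0.025108)
  [+2]  conj(Y_{2,2})(Ω₁) = (-0.230499, -0.079410) ; Y_{2,2}(Ω₂) = (-0.007735, 0.017603) ; Δ = (0.003181, -0.003443)
Σ over m = (0.140730, -0.000000); ×(4π/5) → (0.353693, -0.000000). Real part: 0.353693

0.353693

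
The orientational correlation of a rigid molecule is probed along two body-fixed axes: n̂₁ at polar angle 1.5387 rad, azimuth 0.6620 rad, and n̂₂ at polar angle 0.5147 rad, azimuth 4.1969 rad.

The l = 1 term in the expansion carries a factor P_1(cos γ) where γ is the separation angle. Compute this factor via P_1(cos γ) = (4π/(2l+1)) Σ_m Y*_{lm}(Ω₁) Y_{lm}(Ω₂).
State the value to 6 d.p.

-0.426520

Term-by-term m-sum for l=1 (normalisation 4π/3 = 4.188790):
  [-1]  conj(Y_{1,-1})(Ω₁) = +0.272373+0.212264i ; Y_{1,-1}(Ω₂) = -0.083842+0.147976i ; Δ = -0.054246+0.022508i
  [+0]  conj(Y_{1,0})(Ω₁) = +0.015680-0.000000i ; Y_{1,0}(Ω₂) = +0.425299+0.000000i ; Δ = +0.006669+0.000000i
  [+1]  conj(Y_{1,1})(Ω₁) = -0.272373+0.212264i ; Y_{1,1}(Ω₂) = +0.083842+0.147976i ; Δ = -0.054246-0.022508i
Total Σ_m = -0.101824+0.000000i. Multiply by 4.188790: -0.426520+0.000000i. P_1(cos γ) = -0.426520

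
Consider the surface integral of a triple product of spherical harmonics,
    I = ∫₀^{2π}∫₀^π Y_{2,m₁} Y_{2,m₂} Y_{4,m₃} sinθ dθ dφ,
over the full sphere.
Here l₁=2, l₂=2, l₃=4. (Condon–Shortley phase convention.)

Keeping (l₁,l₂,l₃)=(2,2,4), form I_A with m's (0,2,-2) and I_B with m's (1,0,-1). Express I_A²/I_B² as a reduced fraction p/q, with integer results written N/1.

Same 2,2,4: normalisation and zero-m 3j drop out of the ratio.
A: Δ: 0! 4! 4! / 9! → 1/630; sum: t=0:+1/96 = 1/96; 3j²(2 2 4; 0 2 -2) = Δ·Π!·Σ² = 1/42  (sign +1)
B: Δ: 0! 4! 4! / 9! → 1/630; sum: t=0:+1/24 = 1/24; 3j²(2 2 4; 1 0 -1) = Δ·Π!·Σ² = 1/21  (sign -1)
I_A²/I_B² = (1/42)/(1/21) = 1/2

1/2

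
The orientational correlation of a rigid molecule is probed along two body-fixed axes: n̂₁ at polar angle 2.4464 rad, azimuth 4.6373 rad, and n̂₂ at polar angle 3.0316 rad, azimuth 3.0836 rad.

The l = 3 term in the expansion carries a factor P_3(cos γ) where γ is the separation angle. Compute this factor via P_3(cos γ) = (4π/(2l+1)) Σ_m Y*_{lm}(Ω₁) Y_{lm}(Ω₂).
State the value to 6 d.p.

-0.029724

Expand P_3 via completeness: Σ_{m} conj(Y_{3,m}) at Ω₁ times Y_{3,m} at Ω₂ —
  term(m=-3) = -0.00000 - 0.00006j   from Y*(Ω₁)=0.02449 + 0.10688j, Y(Ω₂)=-0.00054 - 0.00010j
  term(m=-2) = -0.00394 + 0.00013j   from Y*(Ω₁)=0.31837 - 0.04818j, Y(Ω₂)=-0.01216 - 0.00142j
  term(m=-1) = 0.00096 + 0.05637j   from Y*(Ω₁)=-0.03026 - 0.40224j, Y(Ω₂)=-0.13953 - 0.00810j
  term(m=+0) = -0.01060 + 0.00000j   from Y*(Ω₁)=0.01473 + 0.00000j, Y(Ω₂)=-0.71949 + 0.00000j
  term(m=+1) = 0.00096 - 0.05637j   from Y*(Ω₁)=0.03026 - 0.40224j, Y(Ω₂)=0.13953 - 0.00810j
  term(m=+2) = -0.00394 - 0.00013j   from Y*(Ω₁)=0.31837 + 0.04818j, Y(Ω₂)=-0.01216 + 0.00142j
  term(m=+3) = -0.00000 + 0.00006j   from Y*(Ω₁)=-0.02449 + 0.10688j, Y(Ω₂)=0.00054 - 0.00010j
Accumulated sum -0.01656 - 0.00000j; after 4π/(2l+1) scaling, -0.02972 - 0.00000j ⇒ P_3 = -0.029724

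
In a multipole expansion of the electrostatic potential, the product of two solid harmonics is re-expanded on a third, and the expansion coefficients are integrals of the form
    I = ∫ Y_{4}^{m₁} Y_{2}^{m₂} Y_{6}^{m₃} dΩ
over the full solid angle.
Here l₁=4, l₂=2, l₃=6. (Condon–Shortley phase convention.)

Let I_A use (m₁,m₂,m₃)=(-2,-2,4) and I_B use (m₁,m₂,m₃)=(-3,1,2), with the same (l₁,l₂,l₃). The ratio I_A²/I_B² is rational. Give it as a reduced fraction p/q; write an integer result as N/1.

105/16

Shared (l₁,l₂,l₃)=(4,2,6): N and (l;000)² cancel in I_A²/I_B².
A: Δ = 0!·8!·4!/13! = 1/6435; Racah Σ t=0..0: t=0:+1/34560 = 1/34560; ⇒ 3j(4 2 6; -2 -2 4)² = 14/429, sgn +1
B: Δ = 0!·8!·4!/13! = 1/6435; Racah Σ t=0..0: t=0:+1/30240 = 1/30240; ⇒ 3j(4 2 6; -3 1 2)² = 32/6435, sgn +1
I_A²/I_B² = (14/429)/(32/6435) = 105/16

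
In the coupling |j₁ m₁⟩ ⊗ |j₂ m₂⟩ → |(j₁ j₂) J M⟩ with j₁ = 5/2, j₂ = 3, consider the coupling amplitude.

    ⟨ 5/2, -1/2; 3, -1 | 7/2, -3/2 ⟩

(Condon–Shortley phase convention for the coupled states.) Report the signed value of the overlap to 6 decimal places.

√[8·2!3!4!/10! · 2!3!2!4!2!5!] = √(3072/35)
  +(−1)^0/∏(0,2,3,2,0,2)! = 1/48  (running 1/48)
  +(−1)^1/∏(1,1,2,1,1,3)! = -1/12  (running -1/16)
  +(−1)^2/∏(2,0,1,0,2,4)! = 1/96  (running -5/96)
⟨..|..⟩ = √(3072/35)·(-5/96) = -0.487950

−√(5/21) = -0.487950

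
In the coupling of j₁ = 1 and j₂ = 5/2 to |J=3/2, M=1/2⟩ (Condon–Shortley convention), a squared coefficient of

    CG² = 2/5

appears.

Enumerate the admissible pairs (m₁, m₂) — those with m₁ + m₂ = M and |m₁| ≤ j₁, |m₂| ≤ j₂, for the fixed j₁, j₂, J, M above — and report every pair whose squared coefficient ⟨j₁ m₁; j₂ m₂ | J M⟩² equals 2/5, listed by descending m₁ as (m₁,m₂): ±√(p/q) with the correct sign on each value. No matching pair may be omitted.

Admissible pairs with m₁+m₂ = M = 1/2: (-1,3/2), (0,1/2), (1,-1/2)
  (m₁,m₂)=(1,-1/2): CG² = 1/5, CG = +√(1/5)
  (m₁,m₂)=(0,1/2): CG² = 2/5, CG = −√(2/5)   ← matches the target
  (m₁,m₂)=(-1,3/2): CG² = 2/5, CG = +√(2/5)   ← matches the target
Pairs with CG² = 2/5: (0,1/2): −√(2/5); (-1,3/2): +√(2/5)

(0,1/2): −√(2/5); (-1,3/2): +√(2/5)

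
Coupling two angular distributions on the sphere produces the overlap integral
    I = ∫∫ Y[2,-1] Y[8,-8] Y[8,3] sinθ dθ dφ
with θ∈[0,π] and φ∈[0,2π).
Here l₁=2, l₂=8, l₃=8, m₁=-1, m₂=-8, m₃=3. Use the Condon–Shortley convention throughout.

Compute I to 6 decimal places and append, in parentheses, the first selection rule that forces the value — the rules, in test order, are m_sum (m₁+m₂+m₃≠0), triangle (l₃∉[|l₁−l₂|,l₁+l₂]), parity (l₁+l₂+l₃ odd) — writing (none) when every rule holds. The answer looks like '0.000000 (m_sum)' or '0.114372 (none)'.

0.000000 (m_sum)

-1 − 8 + 3 = -6 ≠ 0: azimuthal integral kills it; I = 0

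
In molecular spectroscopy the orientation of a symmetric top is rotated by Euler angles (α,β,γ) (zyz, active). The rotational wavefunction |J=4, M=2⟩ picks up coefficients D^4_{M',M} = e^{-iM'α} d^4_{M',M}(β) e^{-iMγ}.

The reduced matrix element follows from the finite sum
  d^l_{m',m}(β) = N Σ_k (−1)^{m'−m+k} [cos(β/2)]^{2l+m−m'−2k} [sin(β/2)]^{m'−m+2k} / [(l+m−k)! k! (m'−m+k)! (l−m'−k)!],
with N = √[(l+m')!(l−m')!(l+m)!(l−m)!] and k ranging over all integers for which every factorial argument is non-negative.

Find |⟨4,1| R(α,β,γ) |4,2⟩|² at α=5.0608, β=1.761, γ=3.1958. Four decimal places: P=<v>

P=0.0134

Split into d^4_{1,2}(β=1.7610) × two z-phases.
With c≡cos(β/2)=0.636766 and s≡sin(β/2)=0.771057, N=[120·6·720·2]^{1/2}=1018.233765
Admissible k: 1..3 (factorial args all ≥0)
  k=1: (−1)^0·1018.2338/(240)·0.6368^7·0.7711^1 = +0.138861
  k=2: (−1)^1·1018.2338/(48)·0.6368^5·0.7711^3 = -1.018039
  k=3: (−1)^2·1018.2338/(72)·0.6368^3·0.7711^5 = +0.995147
d^4_{1,2}(1.7610) = +0.138861 -1.018039 +0.995147 = +0.115969
|D^4_{1,2}|² = |d^4_{1,2}(β)|² = (+0.115969)² = 0.013449 (the z-rotation phases have unit modulus)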